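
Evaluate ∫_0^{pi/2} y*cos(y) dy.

Integrate by parts once (u = y, dv = cos(y) dy).
An antiderivative is F(y) = y*sin(y) + cos(y).
Then F(pi/2) - F(0) = (pi/2) - (1) = -1 + pi/2.

-1 + pi/2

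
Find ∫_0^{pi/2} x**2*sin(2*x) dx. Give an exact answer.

-1/2 + pi**2/8

Integrate by parts twice (u = x^2, dv = sin(2*x) dx).
An antiderivative is F(x) = -x**2*cos(2*x)/2 + x*sin(2*x)/2 + cos(2*x)/4.
Then F(pi/2) - F(0) = (-1/4 + pi**2/8) - (1/4) = -1/2 + pi**2/8.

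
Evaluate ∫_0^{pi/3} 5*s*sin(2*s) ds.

Integrate by parts once (u = s, dv = 5*sin(2*s) ds).
An antiderivative is F(s) = -5*s*cos(2*s)/2 + 5*sin(2*s)/4.
Then F(pi/3) - F(0) = (5*sqrt(3)/8 + 5*pi/12) - (0) = 5*sqrt(3)/8 + 5*pi/12.

5*sqrt(3)/8 + 5*pi/12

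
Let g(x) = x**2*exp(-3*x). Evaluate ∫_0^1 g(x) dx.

2/27 - 17*exp(-3)/27

Integrate by parts twice (u = x^2, dv = exp(-3*x) dx).
An antiderivative is F(x) = (-9*x**2 - 6*x - 2)*exp(-3*x)/27.
Then F(1) - F(0) = (-17*exp(-3)/27) - (-2/27) = 2/27 - 17*exp(-3)/27.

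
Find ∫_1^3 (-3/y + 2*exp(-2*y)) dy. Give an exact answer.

An antiderivative is F(y) = -3*log(y) - exp(-2*y).
Then F(3) - F(1) = (-3*log(3) - exp(-6)) - (-exp(-2)) = -3*log(3) - exp(-6) + exp(-2).

-3*log(3) - exp(-6) + exp(-2)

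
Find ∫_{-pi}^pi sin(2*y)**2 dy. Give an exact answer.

pi

Use the identity sin^2(2*y) = (1 - cos(4*y))/2.
An antiderivative is F(y) = y/2 - sin(4*y)/8.
Then F(pi) - F(-pi) = (pi/2) - (-pi/2) = pi.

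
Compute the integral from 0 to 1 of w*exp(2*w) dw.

Integrate by parts once (u = w, dv = exp(2*w) dw).
An antiderivative is F(w) = (2*w - 1)*exp(2*w)/4.
Then F(1) - F(0) = (exp(2)/4) - (-1/4) = 1/4 + exp(2)/4.

1/4 + exp(2)/4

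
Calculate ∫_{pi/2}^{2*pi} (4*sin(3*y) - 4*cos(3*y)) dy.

-8/3

An antiderivative is F(y) = -4*sin(3*y)/3 - 4*cos(3*y)/3.
Then F(2*pi) - F(pi/2) = (-4/3) - (4/3) = -8/3.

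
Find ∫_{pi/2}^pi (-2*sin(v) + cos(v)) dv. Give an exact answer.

-3

An antiderivative is F(v) = sin(v) + 2*cos(v).
Then F(pi) - F(pi/2) = (-2) - (1) = -3.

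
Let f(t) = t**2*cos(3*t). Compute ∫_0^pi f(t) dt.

-2*pi/9

Integrate by parts twice (u = t^2, dv = cos(3*t) dt).
An antiderivative is F(t) = t**2*sin(3*t)/3 + 2*t*cos(3*t)/9 - 2*sin(3*t)/27.
Then F(pi) - F(0) = (-2*pi/9) - (0) = -2*pi/9.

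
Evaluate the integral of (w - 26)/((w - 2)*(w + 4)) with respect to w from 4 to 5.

-11*log(2) + 6*log(3)

Factor the denominator: w**2 + 2*w - 8 = (w + 4)(w - 2).
Partial fractions: (w - 26)/((w - 2)*(w + 4)) = 5/(w + 4) - 4/(w - 2).
An antiderivative is F(w) = -4*log(w - 2) + 5*log(w + 4).
Then F(5) - F(4) = (6*log(3)) - (11*log(2)) = -11*log(2) + 6*log(3).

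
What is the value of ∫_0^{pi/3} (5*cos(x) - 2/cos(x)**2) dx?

sqrt(3)/2

An antiderivative is F(x) = 5*sin(x) - 2*tan(x).
Then F(pi/3) - F(0) = (sqrt(3)/2) - (0) = sqrt(3)/2.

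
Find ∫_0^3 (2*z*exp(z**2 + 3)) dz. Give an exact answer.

Let u = z**2 + 3, so du = 2*z dz. When z = 0, u = 3; when z = 3, u = 12.
The integral becomes ∫ exp(u) du from 3 to 12, with antiderivative exp(u).
Back in z: F(z) = exp(z**2 + 3).
Then F(3) - F(0) = (exp(12)) - (exp(3)) = -exp(3) + exp(12).

-exp(3) + exp(12)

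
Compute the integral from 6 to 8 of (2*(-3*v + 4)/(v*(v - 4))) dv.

Factor the denominator: v**2 - 4*v = v(v - 4).
Partial fractions: 2*(-3*v + 4)/(v*(v - 4)) = -2/v - 4/(v - 4).
An antiderivative is F(v) = -2*log(v) - 4*log(v - 4).
Then F(8) - F(6) = (-14*log(2)) - (-6*log(2) - 2*log(3)) = -8*log(2) + 2*log(3).

-8*log(2) + 2*log(3)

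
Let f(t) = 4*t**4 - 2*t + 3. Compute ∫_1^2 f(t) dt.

By the power rule, an antiderivative is F(t) = 4*t**5/5 - t**2 + 3*t.
Then F(2) - F(1) = (138/5) - (14/5) = 124/5.

124/5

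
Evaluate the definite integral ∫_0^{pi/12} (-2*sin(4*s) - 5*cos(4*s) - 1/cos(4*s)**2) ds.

An antiderivative is F(s) = -5*sin(4*s)/4 + cos(4*s)/2 - tan(4*s)/4.
Then F(pi/12) - F(0) = (1/4 - 7*sqrt(3)/8) - (1/2) = -7*sqrt(3)/8 - 1/4.

-7*sqrt(3)/8 - 1/4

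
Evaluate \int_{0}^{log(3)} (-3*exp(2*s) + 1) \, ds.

-12 + log(3)

An antiderivative is F(s) = -3*exp(2*s)/2 + s.
Then F(log(3)) - F(0) = (-27/2 + log(3)) - (-3/2) = -12 + log(3).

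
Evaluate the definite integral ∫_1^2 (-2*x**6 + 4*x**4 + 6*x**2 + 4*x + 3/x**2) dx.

701/70

By the power rule, an antiderivative is F(x) = -2*x**7/7 + 4*x**5/5 + 2*x**3 + 2*x**2 - 3/x.
Then F(2) - F(1) = (807/70) - (53/35) = 701/70.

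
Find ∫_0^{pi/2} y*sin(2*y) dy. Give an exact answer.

pi/4

Integrate by parts once (u = y, dv = sin(2*y) dy).
An antiderivative is F(y) = -y*cos(2*y)/2 + sin(2*y)/4.
Then F(pi/2) - F(0) = (pi/4) - (0) = pi/4.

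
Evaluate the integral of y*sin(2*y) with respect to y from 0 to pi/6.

-pi/24 + sqrt(3)/8

Integrate by parts once (u = y, dv = sin(2*y) dy).
An antiderivative is F(y) = -y*cos(2*y)/2 + sin(2*y)/4.
Then F(pi/6) - F(0) = (-pi/24 + sqrt(3)/8) - (0) = -pi/24 + sqrt(3)/8.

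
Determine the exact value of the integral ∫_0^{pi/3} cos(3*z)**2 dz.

Use the identity cos^2(3*z) = (1 + cos(6*z))/2.
An antiderivative is F(z) = z/2 + sin(6*z)/12.
Then F(pi/3) - F(0) = (pi/6) - (0) = pi/6.

pi/6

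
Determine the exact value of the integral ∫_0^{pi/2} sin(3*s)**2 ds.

Use the identity sin^2(3*s) = (1 - cos(6*s))/2.
An antiderivative is F(s) = s/2 - sin(6*s)/12.
Then F(pi/2) - F(0) = (pi/4) - (0) = pi/4.

pi/4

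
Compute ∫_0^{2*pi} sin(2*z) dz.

An antiderivative is F(z) = -cos(2*z)/2.
Then F(2*pi) - F(0) = (-1/2) - (-1/2) = 0.

0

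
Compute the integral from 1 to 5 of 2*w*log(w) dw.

-12 + 25*log(5)

Integrate by parts once (u = ln w, dv = 2*w dw).
An antiderivative is F(w) = w**2*(2*log(w) - 1)/2.
Then F(5) - F(1) = (-25/2 + 25*log(5)) - (-1/2) = -12 + 25*log(5).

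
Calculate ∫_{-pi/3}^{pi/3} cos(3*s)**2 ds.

Use the identity cos^2(3*s) = (1 + cos(6*s))/2.
An antiderivative is F(s) = s/2 + sin(6*s)/12.
Then F(pi/3) - F(-pi/3) = (pi/6) - (-pi/6) = pi/3.

pi/3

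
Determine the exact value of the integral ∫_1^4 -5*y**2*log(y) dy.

Integrate by parts once (u = ln y, dv = -5*y**2 dy).
An antiderivative is F(y) = -5*y**3*(3*log(y) - 1)/9.
Then F(4) - F(1) = (320/9 - 640*log(2)/3) - (5/9) = 35 - 640*log(2)/3.

35 - 640*log(2)/3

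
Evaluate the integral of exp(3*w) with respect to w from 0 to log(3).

Let u = exp(w), so du = exp(w) dw. When w = 0, u = 1; when w = log(3), u = 3.
The integral becomes ∫ u**2 du from 1 to 3, with antiderivative u**3/3.
Back in w: F(w) = exp(3*w)/3.
Then F(log(3)) - F(0) = (9) - (1/3) = 26/3.

26/3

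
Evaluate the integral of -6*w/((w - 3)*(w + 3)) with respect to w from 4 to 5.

-12*log(2) + 3*log(7)

Factor the denominator: w**2 - 9 = (w + 3)(w - 3).
Partial fractions: -6*w/((w - 3)*(w + 3)) = -3/(w + 3) - 3/(w - 3).
An antiderivative is F(w) = -3*log(w - 3) - 3*log(w + 3).
Then F(5) - F(4) = (-12*log(2)) - (-3*log(7)) = -12*log(2) + 3*log(7).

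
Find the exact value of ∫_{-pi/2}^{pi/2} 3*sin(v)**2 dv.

3*pi/2

Use the identity sin^2(v) = (1 - cos(2*v))/2.
An antiderivative is F(v) = 3*v/2 - 3*sin(2*v)/4.
Then F(pi/2) - F(-pi/2) = (3*pi/4) - (-3*pi/4) = 3*pi/2.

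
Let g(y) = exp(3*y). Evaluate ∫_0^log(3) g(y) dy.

26/3

Let u = exp(y), so du = exp(y) dy. When y = 0, u = 1; when y = log(3), u = 3.
The integral becomes ∫ u**2 du from 1 to 3, with antiderivative u**3/3.
Back in y: F(y) = exp(3*y)/3.
Then F(log(3)) - F(0) = (9) - (1/3) = 26/3.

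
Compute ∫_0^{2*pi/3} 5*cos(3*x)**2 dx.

5*pi/3

Use the identity cos^2(3*x) = (1 + cos(6*x))/2.
An antiderivative is F(x) = 5*x/2 + 5*sin(6*x)/12.
Then F(2*pi/3) - F(0) = (5*pi/3) - (0) = 5*pi/3.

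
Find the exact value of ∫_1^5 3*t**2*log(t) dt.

Integrate by parts once (u = ln t, dv = 3*t**2 dt).
An antiderivative is F(t) = t**3*(3*log(t) - 1)/3.
Then F(5) - F(1) = (-125/3 + 125*log(5)) - (-1/3) = -124/3 + 125*log(5).

-124/3 + 125*log(5)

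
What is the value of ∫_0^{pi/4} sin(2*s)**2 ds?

Use the identity sin^2(2*s) = (1 - cos(4*s))/2.
An antiderivative is F(s) = s/2 - sin(4*s)/8.
Then F(pi/4) - F(0) = (pi/8) - (0) = pi/8.

pi/8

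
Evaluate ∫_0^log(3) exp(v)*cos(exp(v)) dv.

Let u = exp(v), so du = exp(v) dv. When v = 0, u = 1; when v = log(3), u = 3.
The integral becomes ∫ cos(u) du from 1 to 3, with antiderivative sin(u).
Back in v: F(v) = sin(exp(v)).
Then F(log(3)) - F(0) = (sin(3)) - (sin(1)) = -sin(1) + sin(3).

-sin(1) + sin(3)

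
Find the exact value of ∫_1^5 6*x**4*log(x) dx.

Integrate by parts once (u = ln x, dv = 6*x**4 dx).
An antiderivative is F(x) = 6*x**5*(5*log(x) - 1)/25.
Then F(5) - F(1) = (-750 + 3750*log(5)) - (-6/25) = -18744/25 + 3750*log(5).

-18744/25 + 3750*log(5)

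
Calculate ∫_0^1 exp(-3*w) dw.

An antiderivative is F(w) = -exp(-3*w)/3.
Then F(1) - F(0) = (-exp(-3)/3) - (-1/3) = -(1 - exp(3))*exp(-3)/3.

-(1 - exp(3))*exp(-3)/3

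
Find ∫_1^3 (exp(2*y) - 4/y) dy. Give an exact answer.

-log(81) - exp(2)/2 + exp(6)/2

An antiderivative is F(y) = exp(2*y)/2 - 4*log(y).
Then F(3) - F(1) = (-log(81) + exp(6)/2) - (exp(2)/2) = -log(81) - exp(2)/2 + exp(6)/2.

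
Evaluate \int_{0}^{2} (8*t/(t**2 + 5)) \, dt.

Let u = t**2 + 5, so du = 2*t dt. When t = 0, u = 5; when t = 2, u = 9.
The integral becomes 4·∫ 1/u du from 5 to 9, with antiderivative 4*log(u).
Back in t: F(t) = 4*log(t**2 + 5).
Then F(2) - F(0) = (8*log(3)) - (4*log(5)) = -4*log(5) + 8*log(3).

-4*log(5) + 8*log(3)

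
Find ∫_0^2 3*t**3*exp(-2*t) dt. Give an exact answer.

Integrate by parts 3 times (u = t^3, dv = 3*exp(-2*t) dt).
An antiderivative is F(t) = (-12*t**3 - 18*t**2 - 18*t - 9)*exp(-2*t)/8.
Then F(2) - F(0) = (-213*exp(-4)/8) - (-9/8) = 9/8 - 213*exp(-4)/8.

9/8 - 213*exp(-4)/8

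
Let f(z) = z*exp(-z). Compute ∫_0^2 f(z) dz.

1 - 3*exp(-2)

Integrate by parts once (u = z, dv = exp(-z) dz).
An antiderivative is F(z) = (-z - 1)*exp(-z).
Then F(2) - F(0) = (-3*exp(-2)) - (-1) = 1 - 3*exp(-2).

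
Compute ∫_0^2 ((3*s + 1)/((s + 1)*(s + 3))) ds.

Factor the denominator: s**2 + 4*s + 3 = (s + 3)(s + 1).
Partial fractions: (3*s + 1)/((s + 1)*(s + 3)) = 4/(s + 3) - 1/(s + 1).
An antiderivative is F(s) = -log(s + 1) + 4*log(s + 3).
Then F(2) - F(0) = (-log(3) + 4*log(5)) - (log(81)) = -5*log(3) + 4*log(5).

-5*log(3) + 4*log(5)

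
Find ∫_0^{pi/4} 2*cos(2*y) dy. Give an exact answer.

1

An antiderivative is F(y) = sin(2*y).
Then F(pi/4) - F(0) = (1) - (0) = 1.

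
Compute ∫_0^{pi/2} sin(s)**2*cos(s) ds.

Let u = sin(s), so du = cos(s) ds. When s = 0, u = 0; when s = pi/2, u = 1.
The integral becomes ∫ u**2 du from 0 to 1, with antiderivative u**3/3.
Back in s: F(s) = sin(s)**3/3.
Then F(pi/2) - F(0) = (1/3) - (0) = 1/3.

1/3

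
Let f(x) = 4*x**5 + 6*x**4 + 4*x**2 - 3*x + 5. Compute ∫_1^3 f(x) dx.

By the power rule, an antiderivative is F(x) = 2*x**6/3 + 6*x**5/5 + 4*x**3/3 - 3*x**2/2 + 5*x.
Then F(3) - F(1) = (8151/10) - (67/10) = 4042/5.

4042/5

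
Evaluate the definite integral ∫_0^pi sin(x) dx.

2

An antiderivative is F(x) = -cos(x).
Then F(pi) - F(0) = (1) - (-1) = 2.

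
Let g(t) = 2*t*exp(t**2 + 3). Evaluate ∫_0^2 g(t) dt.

Let u = t**2 + 3, so du = 2*t dt. When t = 0, u = 3; when t = 2, u = 7.
The integral becomes ∫ exp(u) du from 3 to 7, with antiderivative exp(u).
Back in t: F(t) = exp(t**2 + 3).
Then F(2) - F(0) = (exp(7)) - (exp(3)) = -exp(3) + exp(7).

-exp(3) + exp(7)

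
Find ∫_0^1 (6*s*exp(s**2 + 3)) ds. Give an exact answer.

Let u = s**2 + 3, so du = 2*s ds. When s = 0, u = 3; when s = 1, u = 4.
The integral becomes 3·∫ exp(u) du from 3 to 4, with antiderivative 3*exp(u).
Back in s: F(s) = 3*exp(s**2 + 3).
Then F(1) - F(0) = (3*exp(4)) - (3*exp(3)) = -3*(1 - exp(1))*exp(3).

-3*(1 - exp(1))*exp(3)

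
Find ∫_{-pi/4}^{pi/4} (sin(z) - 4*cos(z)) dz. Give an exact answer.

An antiderivative is F(z) = -4*sin(z) - cos(z).
Then F(pi/4) - F(-pi/4) = (-5*sqrt(2)/2) - (3*sqrt(2)/2) = -4*sqrt(2).

-4*sqrt(2)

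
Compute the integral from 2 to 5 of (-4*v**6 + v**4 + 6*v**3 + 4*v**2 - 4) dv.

By the power rule, an antiderivative is F(v) = -4*v**7/7 + v**5/5 + 3*v**4/2 + 4*v**3/3 - 4*v.
Then F(5) - F(2) = (-1803215/42) - (-4208/105) = -3002553/70.

-3002553/70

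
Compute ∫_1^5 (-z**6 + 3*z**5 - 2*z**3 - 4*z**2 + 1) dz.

-80260/21

By the power rule, an antiderivative is F(z) = -z**7/7 + z**6/2 - z**4/2 - 4*z**3/3 + z.
Then F(5) - F(1) = (-80270/21) - (-10/21) = -80260/21.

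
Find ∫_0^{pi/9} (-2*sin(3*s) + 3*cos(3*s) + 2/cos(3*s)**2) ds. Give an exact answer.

-1/3 + 7*sqrt(3)/6

An antiderivative is F(s) = sin(3*s) + 2*cos(3*s)/3 + 2*tan(3*s)/3.
Then F(pi/9) - F(0) = (1/3 + 7*sqrt(3)/6) - (2/3) = -1/3 + 7*sqrt(3)/6.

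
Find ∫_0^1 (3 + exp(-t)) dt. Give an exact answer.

4 - exp(-1)

An antiderivative is F(t) = 3*t - exp(-t).
Then F(1) - F(0) = (3 - exp(-1)) - (-1) = 4 - exp(-1).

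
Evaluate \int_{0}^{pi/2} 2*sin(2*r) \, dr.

An antiderivative is F(r) = -cos(2*r).
Then F(pi/2) - F(0) = (1) - (-1) = 2.

2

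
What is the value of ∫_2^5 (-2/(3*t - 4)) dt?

-2*log(11)/3 + 2*log(2)/3

An antiderivative is F(t) = -2*log(3*t - 4)/3.
Then F(5) - F(2) = (-2*log(11)/3) - (-2*log(2)/3) = -2*log(11)/3 + 2*log(2)/3.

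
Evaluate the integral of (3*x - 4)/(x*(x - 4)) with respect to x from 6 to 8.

Factor the denominator: x**2 - 4*x = x(x - 4).
Partial fractions: (3*x - 4)/(x*(x - 4)) = 1/x + 2/(x - 4).
An antiderivative is F(x) = log(x) + 2*log(x - 4).
Then F(8) - F(6) = (7*log(2)) - (log(24)) = log(16/3).

log(16/3)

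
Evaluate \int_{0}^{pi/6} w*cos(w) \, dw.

-1 + pi/12 + sqrt(3)/2

Integrate by parts once (u = w, dv = cos(w) dw).
An antiderivative is F(w) = w*sin(w) + cos(w).
Then F(pi/6) - F(0) = (pi/12 + sqrt(3)/2) - (1) = -1 + pi/12 + sqrt(3)/2.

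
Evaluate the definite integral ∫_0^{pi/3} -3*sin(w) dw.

An antiderivative is F(w) = 3*cos(w).
Then F(pi/3) - F(0) = (3/2) - (3) = -3/2.

-3/2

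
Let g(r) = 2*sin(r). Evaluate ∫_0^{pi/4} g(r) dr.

An antiderivative is F(r) = -2*cos(r).
Then F(pi/4) - F(0) = (-sqrt(2)) - (-2) = 2 - sqrt(2).

2 - sqrt(2)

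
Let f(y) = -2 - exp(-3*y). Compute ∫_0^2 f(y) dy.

An antiderivative is F(y) = -2*y + exp(-3*y)/3.
Then F(2) - F(0) = (-4 + exp(-6)/3) - (1/3) = -13/3 + exp(-6)/3.

-13/3 + exp(-6)/3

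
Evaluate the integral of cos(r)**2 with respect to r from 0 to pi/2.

pi/4

Use the identity cos^2(r) = (1 + cos(2*r))/2.
An antiderivative is F(r) = r/2 + sin(2*r)/4.
Then F(pi/2) - F(0) = (pi/4) - (0) = pi/4.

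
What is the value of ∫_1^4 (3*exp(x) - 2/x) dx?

An antiderivative is F(x) = 3*exp(x) - 2*log(x).
Then F(4) - F(1) = (-log(16) + 3*exp(4)) - (3*exp(1)) = -3*exp(1) - log(16) + 3*exp(4).

-3*exp(1) - log(16) + 3*exp(4)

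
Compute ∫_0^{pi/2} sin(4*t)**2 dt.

Use the identity sin^2(4*t) = (1 - cos(8*t))/2.
An antiderivative is F(t) = t/2 - sin(8*t)/16.
Then F(pi/2) - F(0) = (pi/4) - (0) = pi/4.

pi/4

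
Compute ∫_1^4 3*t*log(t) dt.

-45/4 + 48*log(2)

Integrate by parts once (u = ln t, dv = 3*t dt).
An antiderivative is F(t) = 3*t**2*(2*log(t) - 1)/4.
Then F(4) - F(1) = (-12 + 48*log(2)) - (-3/4) = -45/4 + 48*log(2).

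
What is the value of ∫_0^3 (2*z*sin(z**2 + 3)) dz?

Let u = z**2 + 3, so du = 2*z dz. When z = 0, u = 3; when z = 3, u = 12.
The integral becomes ∫ sin(u) du from 3 to 12, with antiderivative -cos(u).
Back in z: F(z) = -cos(z**2 + 3).
Then F(3) - F(0) = (-cos(12)) - (-cos(3)) = cos(3) - cos(12).

cos(3) - cos(12)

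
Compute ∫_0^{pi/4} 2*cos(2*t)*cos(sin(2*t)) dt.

sin(1)

Let u = sin(2*t), so du = 2*cos(2*t) dt. When t = 0, u = 0; when t = pi/4, u = 1.
The integral becomes ∫ cos(u) du from 0 to 1, with antiderivative sin(u).
Back in t: F(t) = sin(sin(2*t)).
Then F(pi/4) - F(0) = (sin(1)) - (0) = sin(1).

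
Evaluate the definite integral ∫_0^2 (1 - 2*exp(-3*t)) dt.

2*exp(-6)/3 + 4/3

An antiderivative is F(t) = t + 2*exp(-3*t)/3.
Then F(2) - F(0) = (2*exp(-6)/3 + 2) - (2/3) = 2*exp(-6)/3 + 4/3.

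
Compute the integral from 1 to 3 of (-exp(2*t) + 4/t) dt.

An antiderivative is F(t) = -exp(2*t)/2 + 4*log(t).
Then F(3) - F(1) = (-exp(6)/2 + log(81)) - (-exp(2)/2) = -exp(6)/2 + exp(2)/2 + log(81).

-exp(6)/2 + exp(2)/2 + log(81)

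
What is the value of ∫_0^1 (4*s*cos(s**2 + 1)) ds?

Let u = s**2 + 1, so du = 2*s ds. When s = 0, u = 1; when s = 1, u = 2.
The integral becomes 2·∫ cos(u) du from 1 to 2, with antiderivative 2*sin(u).
Back in s: F(s) = 2*sin(s**2 + 1).
Then F(1) - F(0) = (2*sin(2)) - (2*sin(1)) = -2*sin(1) + 2*sin(2).

-2*sin(1) + 2*sin(2)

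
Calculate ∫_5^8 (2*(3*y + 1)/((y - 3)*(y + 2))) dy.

-2*log(7) - 2*log(2) + 6*log(5)

Factor the denominator: y**2 - y - 6 = (y + 2)(y - 3).
Partial fractions: 2*(3*y + 1)/((y - 3)*(y + 2)) = 2/(y + 2) + 4/(y - 3).
An antiderivative is F(y) = 4*log(y - 3) + 2*log(y + 2).
Then F(8) - F(5) = (2*log(2) + 6*log(5)) - (4*log(2) + 2*log(7)) = -2*log(7) - 2*log(2) + 6*log(5).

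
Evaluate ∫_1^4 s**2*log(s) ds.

Integrate by parts once (u = ln s, dv = s**2 ds).
An antiderivative is F(s) = s**3*(3*log(s) - 1)/9.
Then F(4) - F(1) = (-64/9 + 128*log(2)/3) - (-1/9) = -7 + 128*log(2)/3.

-7 + 128*log(2)/3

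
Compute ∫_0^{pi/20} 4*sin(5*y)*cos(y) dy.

-sqrt(5)/8 - sqrt(10 - 2*sqrt(5))/12 + 17/24

Use the identity sin(5*y)cos(y) = [sin(6*y) + sin(4*y)]/2.
An antiderivative is F(y) = -cos(4*y)/2 - cos(6*y)/3.
Then F(pi/20) - F(0) = (-sqrt(5)/8 - sqrt(10 - 2*sqrt(5))/12 - 1/8) - (-5/6) = -sqrt(5)/8 - sqrt(10 - 2*sqrt(5))/12 + 17/24.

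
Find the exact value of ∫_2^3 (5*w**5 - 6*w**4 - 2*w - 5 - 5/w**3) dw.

By the power rule, an antiderivative is F(w) = 5*w**6/6 - 6*w**5/5 - w**2 - 5*w + 5/(2*w**2).
Then F(3) - F(2) = (13148/45) - (187/120) = 104623/360.

104623/360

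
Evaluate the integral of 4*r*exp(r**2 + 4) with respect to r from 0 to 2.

Let u = r**2 + 4, so du = 2*r dr. When r = 0, u = 4; when r = 2, u = 8.
The integral becomes 2·∫ exp(u) du from 4 to 8, with antiderivative 2*exp(u).
Back in r: F(r) = 2*exp(r**2 + 4).
Then F(2) - F(0) = (2*exp(8)) - (2*exp(4)) = -2*(1 - exp(4))*exp(4).

-2*(1 - exp(4))*exp(4)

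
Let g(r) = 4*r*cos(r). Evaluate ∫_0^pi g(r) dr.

Integrate by parts once (u = r, dv = 4*cos(r) dr).
An antiderivative is F(r) = 4*r*sin(r) + 4*cos(r).
Then F(pi) - F(0) = (-4) - (4) = -8.

-8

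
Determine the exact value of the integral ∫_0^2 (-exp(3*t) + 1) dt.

An antiderivative is F(t) = -exp(3*t)/3 + t.
Then F(2) - F(0) = (2 - exp(6)/3) - (-1/3) = 7/3 - exp(6)/3.

7/3 - exp(6)/3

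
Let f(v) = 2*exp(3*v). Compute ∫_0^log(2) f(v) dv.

14/3

Let u = exp(v), so du = exp(v) dv. When v = 0, u = 1; when v = log(2), u = 2.
The integral becomes 2·∫ u**2 du from 1 to 2, with antiderivative 2*u**3/3.
Back in v: F(v) = 2*exp(3*v)/3.
Then F(log(2)) - F(0) = (16/3) - (2/3) = 14/3.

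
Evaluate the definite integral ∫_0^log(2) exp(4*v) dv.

15/4

Let u = exp(v), so du = exp(v) dv. When v = 0, u = 1; when v = log(2), u = 2.
The integral becomes ∫ u**3 du from 1 to 2, with antiderivative u**4/4.
Back in v: F(v) = exp(4*v)/4.
Then F(log(2)) - F(0) = (4) - (1/4) = 15/4.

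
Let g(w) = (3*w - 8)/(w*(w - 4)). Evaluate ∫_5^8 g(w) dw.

Factor the denominator: w**2 - 4*w = w(w - 4).
Partial fractions: (3*w - 8)/(w*(w - 4)) = 2/w + 1/(w - 4).
An antiderivative is F(w) = 2*log(w) + log(w - 4).
Then F(8) - F(5) = (8*log(2)) - (log(25)) = -2*log(5) + 8*log(2).

-2*log(5) + 8*log(2)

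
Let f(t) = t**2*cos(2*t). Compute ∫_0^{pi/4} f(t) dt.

Integrate by parts twice (u = t^2, dv = cos(2*t) dt).
An antiderivative is F(t) = t**2*sin(2*t)/2 + t*cos(2*t)/2 - sin(2*t)/4.
Then F(pi/4) - F(0) = (-1/4 + pi**2/32) - (0) = -1/4 + pi**2/32.

-1/4 + pi**2/32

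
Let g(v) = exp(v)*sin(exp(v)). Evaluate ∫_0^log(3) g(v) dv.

cos(1) - cos(3)

Let u = exp(v), so du = exp(v) dv. When v = 0, u = 1; when v = log(3), u = 3.
The integral becomes ∫ sin(u) du from 1 to 3, with antiderivative -cos(u).
Back in v: F(v) = -cos(exp(v)).
Then F(log(3)) - F(0) = (-cos(3)) - (-cos(1)) = cos(1) - cos(3).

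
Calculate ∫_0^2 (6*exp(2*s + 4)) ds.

Let u = 2*s + 4, so du = 2 ds. When s = 0, u = 4; when s = 2, u = 8.
The integral becomes 3·∫ exp(u) du from 4 to 8, with antiderivative 3*exp(u).
Back in s: F(s) = 3*exp(2*s + 4).
Then F(2) - F(0) = (3*exp(8)) - (3*exp(4)) = -3*(1 - exp(4))*exp(4).

-3*(1 - exp(4))*exp(4)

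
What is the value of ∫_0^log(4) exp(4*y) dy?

Let u = exp(y), so du = exp(y) dy. When y = 0, u = 1; when y = log(4), u = 4.
The integral becomes ∫ u**3 du from 1 to 4, with antiderivative u**4/4.
Back in y: F(y) = exp(4*y)/4.
Then F(log(4)) - F(0) = (64) - (1/4) = 255/4.

255/4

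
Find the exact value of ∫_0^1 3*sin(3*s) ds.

1 - cos(3)

Let u = 3*s, so du = 3 ds. When s = 0, u = 0; when s = 1, u = 3.
The integral becomes ∫ sin(u) du from 0 to 3, with antiderivative -cos(u).
Back in s: F(s) = -cos(3*s).
Then F(1) - F(0) = (-cos(3)) - (-1) = 1 - cos(3).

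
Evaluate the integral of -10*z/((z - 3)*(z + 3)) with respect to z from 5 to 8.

-5*log(11) - 5*log(5) + 20*log(2)

Factor the denominator: z**2 - 9 = (z + 3)(z - 3).
Partial fractions: -10*z/((z - 3)*(z + 3)) = -5/(z + 3) - 5/(z - 3).
An antiderivative is F(z) = -5*log(z - 3) - 5*log(z + 3).
Then F(8) - F(5) = (-5*log(11) - 5*log(5)) - (-20*log(2)) = -5*log(11) - 5*log(5) + 20*log(2).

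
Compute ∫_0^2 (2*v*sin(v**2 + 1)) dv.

-cos(5) + cos(1)

Let u = v**2 + 1, so du = 2*v dv. When v = 0, u = 1; when v = 2, u = 5.
The integral becomes ∫ sin(u) du from 1 to 5, with antiderivative -cos(u).
Back in v: F(v) = -cos(v**2 + 1).
Then F(2) - F(0) = (-cos(5)) - (-cos(1)) = -cos(5) + cos(1).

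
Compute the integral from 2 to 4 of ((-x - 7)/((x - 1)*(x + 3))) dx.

log(7/45)

Factor the denominator: x**2 + 2*x - 3 = (x + 3)(x - 1).
Partial fractions: (-x - 7)/((x - 1)*(x + 3)) = 1/(x + 3) - 2/(x - 1).
An antiderivative is F(x) = -2*log(x - 1) + log(x + 3).
Then F(4) - F(2) = (log(7/9)) - (log(5)) = log(7/45).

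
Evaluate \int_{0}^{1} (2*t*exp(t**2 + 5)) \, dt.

-exp(5) + exp(6)

Let u = t**2 + 5, so du = 2*t dt. When t = 0, u = 5; when t = 1, u = 6.
The integral becomes ∫ exp(u) du from 5 to 6, with antiderivative exp(u).
Back in t: F(t) = exp(t**2 + 5).
Then F(1) - F(0) = (exp(6)) - (exp(5)) = -exp(5) + exp(6).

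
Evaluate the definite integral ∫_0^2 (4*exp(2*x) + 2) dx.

An antiderivative is F(x) = 2*exp(2*x) + 2*x.
Then F(2) - F(0) = (4 + 2*exp(4)) - (2) = 2 + 2*exp(4).

2 + 2*exp(4)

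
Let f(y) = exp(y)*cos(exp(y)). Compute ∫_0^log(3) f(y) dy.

Let u = exp(y), so du = exp(y) dy. When y = 0, u = 1; when y = log(3), u = 3.
The integral becomes ∫ cos(u) du from 1 to 3, with antiderivative sin(u).
Back in y: F(y) = sin(exp(y)).
Then F(log(3)) - F(0) = (sin(3)) - (sin(1)) = -sin(1) + sin(3).

-sin(1) + sin(3)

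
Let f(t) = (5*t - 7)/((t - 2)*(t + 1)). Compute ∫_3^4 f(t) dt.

-7*log(2) + 4*log(5)

Factor the denominator: t**2 - t - 2 = (t + 1)(t - 2).
Partial fractions: (5*t - 7)/((t - 2)*(t + 1)) = 4/(t + 1) + 1/(t - 2).
An antiderivative is F(t) = log(t - 2) + 4*log(t + 1).
Then F(4) - F(3) = (log(2) + 4*log(5)) - (8*log(2)) = -7*log(2) + 4*log(5).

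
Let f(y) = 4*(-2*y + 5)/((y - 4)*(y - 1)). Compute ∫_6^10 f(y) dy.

-12*log(3) + 4*log(5)

Factor the denominator: y**2 - 5*y + 4 = (y - 1)(y - 4).
Partial fractions: 4*(-2*y + 5)/((y - 4)*(y - 1)) = -4/(y - 1) - 4/(y - 4).
An antiderivative is F(y) = -4*log(y - 4) - 4*log(y - 1).
Then F(10) - F(6) = (-12*log(3) - 4*log(2)) - (-4*log(5) - 4*log(2)) = -12*log(3) + 4*log(5).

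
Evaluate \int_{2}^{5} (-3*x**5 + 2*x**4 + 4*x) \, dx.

-65013/10

By the power rule, an antiderivative is F(x) = -x**6/2 + 2*x**5/5 + 2*x**2.
Then F(5) - F(2) = (-13025/2) - (-56/5) = -65013/10.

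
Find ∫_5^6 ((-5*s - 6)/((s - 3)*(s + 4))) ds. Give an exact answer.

Factor the denominator: s**2 + s - 12 = (s + 4)(s - 3).
Partial fractions: (-5*s - 6)/((s - 3)*(s + 4)) = -2/(s + 4) - 3/(s - 3).
An antiderivative is F(s) = -3*log(s - 3) - 2*log(s + 4).
Then F(6) - F(5) = (-3*log(3) - 2*log(5) - 2*log(2)) - (-4*log(3) - 3*log(2)) = log(6/25).

log(6/25)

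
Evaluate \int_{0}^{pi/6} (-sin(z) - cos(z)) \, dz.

-3/2 + sqrt(3)/2

An antiderivative is F(z) = -sin(z) + cos(z).
Then F(pi/6) - F(0) = (-1/2 + sqrt(3)/2) - (1) = -3/2 + sqrt(3)/2.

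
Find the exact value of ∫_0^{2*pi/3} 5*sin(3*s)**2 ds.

5*pi/3

Use the identity sin^2(3*s) = (1 - cos(6*s))/2.
An antiderivative is F(s) = 5*s/2 - 5*sin(6*s)/12.
Then F(2*pi/3) - F(0) = (5*pi/3) - (0) = 5*pi/3.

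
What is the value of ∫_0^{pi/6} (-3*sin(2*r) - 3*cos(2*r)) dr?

-3*sqrt(3)/4 - 3/4

An antiderivative is F(r) = -3*sin(2*r)/2 + 3*cos(2*r)/2.
Then F(pi/6) - F(0) = (3/4 - 3*sqrt(3)/4) - (3/2) = -3*sqrt(3)/4 - 3/4.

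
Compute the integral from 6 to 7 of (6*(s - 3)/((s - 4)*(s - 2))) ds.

Factor the denominator: s**2 - 6*s + 8 = (s - 2)(s - 4).
Partial fractions: 6*(s - 3)/((s - 4)*(s - 2)) = 3/(s - 2) + 3/(s - 4).
An antiderivative is F(s) = 3*log(s - 4) + 3*log(s - 2).
Then F(7) - F(6) = (3*log(3) + 3*log(5)) - (9*log(2)) = -9*log(2) + 3*log(3) + 3*log(5).

-9*log(2) + 3*log(3) + 3*log(5)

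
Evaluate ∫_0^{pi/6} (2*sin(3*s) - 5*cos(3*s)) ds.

-1

An antiderivative is F(s) = -5*sin(3*s)/3 - 2*cos(3*s)/3.
Then F(pi/6) - F(0) = (-5/3) - (-2/3) = -1.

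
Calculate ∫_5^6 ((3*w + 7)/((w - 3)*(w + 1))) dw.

-3*log(2) - log(7) + 5*log(3)

Factor the denominator: w**2 - 2*w - 3 = (w + 1)(w - 3).
Partial fractions: (3*w + 7)/((w - 3)*(w + 1)) = -1/(w + 1) + 4/(w - 3).
An antiderivative is F(w) = 4*log(w - 3) - log(w + 1).
Then F(6) - F(5) = (log(81/7)) - (log(8/3)) = -3*log(2) - log(7) + 5*log(3).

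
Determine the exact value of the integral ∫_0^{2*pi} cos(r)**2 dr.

pi

Use the identity cos^2(r) = (1 + cos(2*r))/2.
An antiderivative is F(r) = r/2 + sin(2*r)/4.
Then F(2*pi) - F(0) = (pi) - (0) = pi.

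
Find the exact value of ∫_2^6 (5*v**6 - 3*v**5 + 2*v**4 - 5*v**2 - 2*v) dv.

18825008/105

By the power rule, an antiderivative is F(v) = 5*v**7/7 - v**6/2 + 2*v**5/5 - 5*v**3/3 - v**2.
Then F(6) - F(2) = (6276924/35) - (5764/105) = 18825008/105.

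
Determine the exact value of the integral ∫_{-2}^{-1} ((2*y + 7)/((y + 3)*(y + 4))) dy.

log(3)

Factor the denominator: y**2 + 7*y + 12 = (y + 4)(y + 3).
Partial fractions: (2*y + 7)/((y + 3)*(y + 4)) = 1/(y + 4) + 1/(y + 3).
An antiderivative is F(y) = log(y + 3) + log(y + 4).
Then F(-1) - F(-2) = (log(6)) - (log(2)) = log(3).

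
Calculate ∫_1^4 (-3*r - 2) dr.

By the power rule, an antiderivative is F(r) = -3*r**2/2 - 2*r.
Then F(4) - F(1) = (-32) - (-7/2) = -57/2.

-57/2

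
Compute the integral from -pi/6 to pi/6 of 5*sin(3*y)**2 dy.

5*pi/6

Use the identity sin^2(3*y) = (1 - cos(6*y))/2.
An antiderivative is F(y) = 5*y/2 - 5*sin(6*y)/12.
Then F(pi/6) - F(-pi/6) = (5*pi/12) - (-5*pi/12) = 5*pi/6.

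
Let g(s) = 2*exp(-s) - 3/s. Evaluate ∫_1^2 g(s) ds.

-3*log(2) - 2*exp(-2) + 2*exp(-1)

An antiderivative is F(s) = -3*log(s) - 2*exp(-s).
Then F(2) - F(1) = (-3*log(2) - 2*exp(-2)) - (-2*exp(-1)) = -3*log(2) - 2*exp(-2) + 2*exp(-1).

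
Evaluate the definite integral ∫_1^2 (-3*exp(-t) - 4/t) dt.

An antiderivative is F(t) = -4*log(t) + 3*exp(-t).
Then F(2) - F(1) = (-4*log(2) + 3*exp(-2)) - (3*exp(-1)) = -4*log(2) - 3*exp(-1) + 3*exp(-2).

-4*log(2) - 3*exp(-1) + 3*exp(-2)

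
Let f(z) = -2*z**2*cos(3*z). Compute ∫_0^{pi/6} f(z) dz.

4/27 - pi**2/54

Integrate by parts twice (u = z^2, dv = -2*cos(3*z) dz).
An antiderivative is F(z) = -2*z**2*sin(3*z)/3 - 4*z*cos(3*z)/9 + 4*sin(3*z)/27.
Then F(pi/6) - F(0) = (4/27 - pi**2/54) - (0) = 4/27 - pi**2/54.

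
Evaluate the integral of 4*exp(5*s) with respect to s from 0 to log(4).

Let u = exp(s), so du = exp(s) ds. When s = 0, u = 1; when s = log(4), u = 4.
The integral becomes 4·∫ u**4 du from 1 to 4, with antiderivative 4*u**5/5.
Back in s: F(s) = 4*exp(5*s)/5.
Then F(log(4)) - F(0) = (4096/5) - (4/5) = 4092/5.

4092/5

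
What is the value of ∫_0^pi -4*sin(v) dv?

An antiderivative is F(v) = 4*cos(v).
Then F(pi) - F(0) = (-4) - (4) = -8.

-8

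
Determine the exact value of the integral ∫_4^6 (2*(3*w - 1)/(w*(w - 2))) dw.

Factor the denominator: w**2 - 2*w = w(w - 2).
Partial fractions: 2*(3*w - 1)/(w*(w - 2)) = 1/w + 5/(w - 2).
An antiderivative is F(w) = log(w) + 5*log(w - 2).
Then F(6) - F(4) = (log(3) + 11*log(2)) - (7*log(2)) = log(48).

log(48)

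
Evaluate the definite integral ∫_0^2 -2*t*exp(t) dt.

-2*exp(2) - 2

Integrate by parts once (u = t, dv = -2*exp(t) dt).
An antiderivative is F(t) = (-2*t + 2)*exp(t).
Then F(2) - F(0) = (-2*exp(2)) - (2) = -2*exp(2) - 2.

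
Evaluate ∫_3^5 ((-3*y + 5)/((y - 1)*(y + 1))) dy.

log(32/81)

Factor the denominator: y**2 - 1 = (y + 1)(y - 1).
Partial fractions: (-3*y + 5)/((y - 1)*(y + 1)) = -4/(y + 1) + 1/(y - 1).
An antiderivative is F(y) = log(y - 1) - 4*log(y + 1).
Then F(5) - F(3) = (-4*log(3) - 2*log(2)) - (-7*log(2)) = log(32/81).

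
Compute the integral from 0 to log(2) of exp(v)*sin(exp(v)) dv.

-cos(2) + cos(1)

Let u = exp(v), so du = exp(v) dv. When v = 0, u = 1; when v = log(2), u = 2.
The integral becomes ∫ sin(u) du from 1 to 2, with antiderivative -cos(u).
Back in v: F(v) = -cos(exp(v)).
Then F(log(2)) - F(0) = (-cos(2)) - (-cos(1)) = -cos(2) + cos(1).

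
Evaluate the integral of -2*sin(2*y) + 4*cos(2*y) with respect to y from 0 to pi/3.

An antiderivative is F(y) = 2*sin(2*y) + cos(2*y).
Then F(pi/3) - F(0) = (-1/2 + sqrt(3)) - (1) = -3/2 + sqrt(3).

-3/2 + sqrt(3)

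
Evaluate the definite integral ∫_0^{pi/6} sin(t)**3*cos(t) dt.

1/64

Let u = sin(t), so du = cos(t) dt. When t = 0, u = 0; when t = pi/6, u = 1/2.
The integral becomes ∫ u**3 du from 0 to 1/2, with antiderivative u**4/4.
Back in t: F(t) = sin(t)**4/4.
Then F(pi/6) - F(0) = (1/64) - (0) = 1/64.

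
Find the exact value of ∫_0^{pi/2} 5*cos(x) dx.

An antiderivative is F(x) = 5*sin(x).
Then F(pi/2) - F(0) = (5) - (0) = 5.

5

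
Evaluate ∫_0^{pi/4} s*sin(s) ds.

Integrate by parts once (u = s, dv = sin(s) ds).
An antiderivative is F(s) = -s*cos(s) + sin(s).
Then F(pi/4) - F(0) = (sqrt(2)*(4 - pi)/8) - (0) = sqrt(2)*(4 - pi)/8.

sqrt(2)*(4 - pi)/8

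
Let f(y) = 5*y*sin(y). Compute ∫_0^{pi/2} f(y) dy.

5

Integrate by parts once (u = y, dv = 5*sin(y) dy).
An antiderivative is F(y) = -5*y*cos(y) + 5*sin(y).
Then F(pi/2) - F(0) = (5) - (0) = 5.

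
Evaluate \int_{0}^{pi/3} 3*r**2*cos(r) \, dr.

-3*sqrt(3) + sqrt(3)*pi**2/6 + pi

Integrate by parts twice (u = r^2, dv = 3*cos(r) dr).
An antiderivative is F(r) = 3*r**2*sin(r) + 6*r*cos(r) - 6*sin(r).
Then F(pi/3) - F(0) = (-3*sqrt(3) + sqrt(3)*pi**2/6 + pi) - (0) = -3*sqrt(3) + sqrt(3)*pi**2/6 + pi.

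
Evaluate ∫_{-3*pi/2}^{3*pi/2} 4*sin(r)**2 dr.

6*pi

Use the identity sin^2(r) = (1 - cos(2*r))/2.
An antiderivative is F(r) = 2*r - sin(2*r).
Then F(3*pi/2) - F(-3*pi/2) = (3*pi) - (-3*pi) = 6*pi.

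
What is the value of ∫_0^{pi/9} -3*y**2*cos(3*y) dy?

-pi/27 - sqrt(3)*pi**2/162 + sqrt(3)/9

Integrate by parts twice (u = y^2, dv = -3*cos(3*y) dy).
An antiderivative is F(y) = -y**2*sin(3*y) - 2*y*cos(3*y)/3 + 2*sin(3*y)/9.
Then F(pi/9) - F(0) = (-pi/27 - sqrt(3)*pi**2/162 + sqrt(3)/9) - (0) = -pi/27 - sqrt(3)*pi**2/162 + sqrt(3)/9.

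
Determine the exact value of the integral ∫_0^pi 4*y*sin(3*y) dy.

4*pi/3

Integrate by parts once (u = y, dv = 4*sin(3*y) dy).
An antiderivative is F(y) = -4*y*cos(3*y)/3 + 4*sin(3*y)/9.
Then F(pi) - F(0) = (4*pi/3) - (0) = 4*pi/3.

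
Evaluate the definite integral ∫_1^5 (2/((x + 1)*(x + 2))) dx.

Factor the denominator: x**2 + 3*x + 2 = (x + 2)(x + 1).
Partial fractions: 2/((x + 1)*(x + 2)) = -2/(x + 2) + 2/(x + 1).
An antiderivative is F(x) = 2*log(x + 1) - 2*log(x + 2).
Then F(5) - F(1) = (log(36/49)) - (log(4/9)) = log(81/49).

log(81/49)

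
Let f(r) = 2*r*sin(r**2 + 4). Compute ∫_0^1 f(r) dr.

cos(4) - cos(5)

Let u = r**2 + 4, so du = 2*r dr. When r = 0, u = 4; when r = 1, u = 5.
The integral becomes ∫ sin(u) du from 4 to 5, with antiderivative -cos(u).
Back in r: F(r) = -cos(r**2 + 4).
Then F(1) - F(0) = (-cos(5)) - (-cos(4)) = cos(4) - cos(5).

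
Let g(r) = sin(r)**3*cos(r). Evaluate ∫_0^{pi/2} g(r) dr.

Let u = sin(r), so du = cos(r) dr. When r = 0, u = 0; when r = pi/2, u = 1.
The integral becomes ∫ u**3 du from 0 to 1, with antiderivative u**4/4.
Back in r: F(r) = sin(r)**4/4.
Then F(pi/2) - F(0) = (1/4) - (0) = 1/4.

1/4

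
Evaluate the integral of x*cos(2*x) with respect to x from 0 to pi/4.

-1/4 + pi/8

Integrate by parts once (u = x, dv = cos(2*x) dx).
An antiderivative is F(x) = x*sin(2*x)/2 + cos(2*x)/4.
Then F(pi/4) - F(0) = (pi/8) - (1/4) = -1/4 + pi/8.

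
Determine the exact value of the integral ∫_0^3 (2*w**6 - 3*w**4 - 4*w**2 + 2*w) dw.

15822/35

By the power rule, an antiderivative is F(w) = 2*w**7/7 - 3*w**5/5 - 4*w**3/3 + w**2.
Then F(3) - F(0) = (15822/35) - (0) = 15822/35.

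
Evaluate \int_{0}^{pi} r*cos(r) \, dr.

-2

Integrate by parts once (u = r, dv = cos(r) dr).
An antiderivative is F(r) = r*sin(r) + cos(r).
Then F(pi) - F(0) = (-1) - (1) = -2.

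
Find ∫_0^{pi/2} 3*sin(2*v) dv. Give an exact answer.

3

An antiderivative is F(v) = -3*cos(2*v)/2.
Then F(pi/2) - F(0) = (3/2) - (-3/2) = 3.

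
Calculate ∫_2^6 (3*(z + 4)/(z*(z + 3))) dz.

log(45)

Factor the denominator: z**2 + 3*z = (z + 3)z.
Partial fractions: 3*(z + 4)/(z*(z + 3)) = -1/(z + 3) + 4/z.
An antiderivative is F(z) = 4*log(z) - log(z + 3).
Then F(6) - F(2) = (2*log(3) + 4*log(2)) - (log(16/5)) = log(45).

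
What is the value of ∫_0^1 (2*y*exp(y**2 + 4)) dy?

Let u = y**2 + 4, so du = 2*y dy. When y = 0, u = 4; when y = 1, u = 5.
The integral becomes ∫ exp(u) du from 4 to 5, with antiderivative exp(u).
Back in y: F(y) = exp(y**2 + 4).
Then F(1) - F(0) = (exp(5)) - (exp(4)) = -exp(4) + exp(5).

-exp(4) + exp(5)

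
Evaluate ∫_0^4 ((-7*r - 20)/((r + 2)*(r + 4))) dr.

Factor the denominator: r**2 + 6*r + 8 = (r + 4)(r + 2).
Partial fractions: (-7*r - 20)/((r + 2)*(r + 4)) = -4/(r + 4) - 3/(r + 2).
An antiderivative is F(r) = -3*log(r + 2) - 4*log(r + 4).
Then F(4) - F(0) = (-15*log(2) - 3*log(3)) - (-11*log(2)) = -3*log(3) - 4*log(2).

-3*log(3) - 4*log(2)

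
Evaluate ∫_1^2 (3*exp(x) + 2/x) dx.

An antiderivative is F(x) = 3*exp(x) + 2*log(x).
Then F(2) - F(1) = (log(4) + 3*exp(2)) - (3*exp(1)) = -3*exp(1) + log(4) + 3*exp(2).

-3*exp(1) + log(4) + 3*exp(2)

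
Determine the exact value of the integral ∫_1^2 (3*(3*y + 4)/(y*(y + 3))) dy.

Factor the denominator: y**2 + 3*y = (y + 3)y.
Partial fractions: 3*(3*y + 4)/(y*(y + 3)) = 5/(y + 3) + 4/y.
An antiderivative is F(y) = 4*log(y) + 5*log(y + 3).
Then F(2) - F(1) = (4*log(2) + 5*log(5)) - (10*log(2)) = -6*log(2) + 5*log(5).

-6*log(2) + 5*log(5)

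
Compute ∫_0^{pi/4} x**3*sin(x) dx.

Integrate by parts 3 times (u = x^3, dv = sin(x) dx).
An antiderivative is F(x) = -x**3*cos(x) + 3*x**2*sin(x) + 6*x*cos(x) - 6*sin(x).
Then F(pi/4) - F(0) = (sqrt(2)*(-384 - pi**3 + 12*pi**2 + 96*pi)/128) - (0) = sqrt(2)*(-384 - pi**3 + 12*pi**2 + 96*pi)/128.

sqrt(2)*(-384 - pi**3 + 12*pi**2 + 96*pi)/128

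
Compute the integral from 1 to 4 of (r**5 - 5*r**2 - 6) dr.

1119/2

By the power rule, an antiderivative is F(r) = r**6/6 - 5*r**3/3 - 6*r.
Then F(4) - F(1) = (552) - (-15/2) = 1119/2.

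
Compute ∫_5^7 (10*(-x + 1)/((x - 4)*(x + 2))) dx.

Factor the denominator: x**2 - 2*x - 8 = (x + 2)(x - 4).
Partial fractions: 10*(-x + 1)/((x - 4)*(x + 2)) = -5/(x + 2) - 5/(x - 4).
An antiderivative is F(x) = -5*log(x - 4) - 5*log(x + 2).
Then F(7) - F(5) = (-15*log(3)) - (-5*log(7)) = -15*log(3) + 5*log(7).

-15*log(3) + 5*log(7)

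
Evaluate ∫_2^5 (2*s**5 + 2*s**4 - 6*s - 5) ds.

By the power rule, an antiderivative is F(s) = s**6/3 + 2*s**5/5 - 3*s**2 - 5*s.
Then F(5) - F(2) = (19075/3) - (182/15) = 31731/5.

31731/5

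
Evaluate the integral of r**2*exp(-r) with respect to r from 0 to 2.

Integrate by parts twice (u = r^2, dv = exp(-r) dr).
An antiderivative is F(r) = (-r**2 - 2*r - 2)*exp(-r).
Then F(2) - F(0) = (-10*exp(-2)) - (-2) = 2 - 10*exp(-2).

2 - 10*exp(-2)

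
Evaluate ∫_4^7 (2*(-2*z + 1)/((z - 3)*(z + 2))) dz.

Factor the denominator: z**2 - z - 6 = (z + 2)(z - 3).
Partial fractions: 2*(-2*z + 1)/((z - 3)*(z + 2)) = -2/(z + 2) - 2/(z - 3).
An antiderivative is F(z) = -2*log(z - 3) - 2*log(z + 2).
Then F(7) - F(4) = (-4*log(3) - 4*log(2)) - (-log(36)) = -log(36).

-log(36)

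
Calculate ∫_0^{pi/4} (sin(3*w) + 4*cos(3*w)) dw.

An antiderivative is F(w) = 4*sin(3*w)/3 - cos(3*w)/3.
Then F(pi/4) - F(0) = (5*sqrt(2)/6) - (-1/3) = 1/3 + 5*sqrt(2)/6.

1/3 + 5*sqrt(2)/6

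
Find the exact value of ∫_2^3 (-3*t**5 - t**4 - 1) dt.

By the power rule, an antiderivative is F(t) = -t**6/2 - t**5/5 - t.
Then F(3) - F(2) = (-4161/10) - (-202/5) = -3757/10.

-3757/10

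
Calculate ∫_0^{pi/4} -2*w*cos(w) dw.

Integrate by parts once (u = w, dv = -2*cos(w) dw).
An antiderivative is F(w) = -2*w*sin(w) - 2*cos(w).
Then F(pi/4) - F(0) = (sqrt(2)*(-4 - pi)/4) - (-2) = -sqrt(2) - sqrt(2)*pi/4 + 2.

-sqrt(2) - sqrt(2)*pi/4 + 2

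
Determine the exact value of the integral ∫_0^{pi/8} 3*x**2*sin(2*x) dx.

-3/4 - 3*sqrt(2)*pi**2/256 + 3*sqrt(2)*pi/32 + 3*sqrt(2)/8

Integrate by parts twice (u = x^2, dv = 3*sin(2*x) dx).
An antiderivative is F(x) = -3*x**2*cos(2*x)/2 + 3*x*sin(2*x)/2 + 3*cos(2*x)/4.
Then F(pi/8) - F(0) = (3*sqrt(2)*(-pi**2 + 8*pi + 32)/256) - (3/4) = -3/4 - 3*sqrt(2)*pi**2/256 + 3*sqrt(2)*pi/32 + 3*sqrt(2)/8.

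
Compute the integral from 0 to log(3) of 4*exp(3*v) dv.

104/3

Let u = exp(v), so du = exp(v) dv. When v = 0, u = 1; when v = log(3), u = 3.
The integral becomes 4·∫ u**2 du from 1 to 3, with antiderivative 4*u**3/3.
Back in v: F(v) = 4*exp(3*v)/3.
Then F(log(3)) - F(0) = (36) - (4/3) = 104/3.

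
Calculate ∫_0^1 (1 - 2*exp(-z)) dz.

-1 + 2*exp(-1)

An antiderivative is F(z) = z + 2*exp(-z).
Then F(1) - F(0) = (2*exp(-1) + 1) - (2) = -1 + 2*exp(-1).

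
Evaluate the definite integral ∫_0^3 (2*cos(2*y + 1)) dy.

-sin(1) + sin(7)

Let u = 2*y + 1, so du = 2 dy. When y = 0, u = 1; when y = 3, u = 7.
The integral becomes ∫ cos(u) du from 1 to 7, with antiderivative sin(u).
Back in y: F(y) = sin(2*y + 1).
Then F(3) - F(0) = (sin(7)) - (sin(1)) = -sin(1) + sin(7).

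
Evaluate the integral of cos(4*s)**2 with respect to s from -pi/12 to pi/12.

sqrt(3)/16 + pi/12

Use the identity cos^2(4*s) = (1 + cos(8*s))/2.
An antiderivative is F(s) = s/2 + sin(8*s)/16.
Then F(pi/12) - F(-pi/12) = (sqrt(3)/32 + pi/24) - (-pi/24 - sqrt(3)/32) = sqrt(3)/16 + pi/12.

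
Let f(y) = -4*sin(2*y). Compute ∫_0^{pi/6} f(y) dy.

An antiderivative is F(y) = 2*cos(2*y).
Then F(pi/6) - F(0) = (1) - (2) = -1.

-1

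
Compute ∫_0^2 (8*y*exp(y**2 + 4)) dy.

-4*(1 - exp(4))*exp(4)

Let u = y**2 + 4, so du = 2*y dy. When y = 0, u = 4; when y = 2, u = 8.
The integral becomes 4·∫ exp(u) du from 4 to 8, with antiderivative 4*exp(u).
Back in y: F(y) = 4*exp(y**2 + 4).
Then F(2) - F(0) = (4*exp(8)) - (4*exp(4)) = -4*(1 - exp(4))*exp(4).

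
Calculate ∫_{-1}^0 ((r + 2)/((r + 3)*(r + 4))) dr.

log(32/27)

Factor the denominator: r**2 + 7*r + 12 = (r + 4)(r + 3).
Partial fractions: (r + 2)/((r + 3)*(r + 4)) = 2/(r + 4) - 1/(r + 3).
An antiderivative is F(r) = -log(r + 3) + 2*log(r + 4).
Then F(0) - F(-1) = (log(16/3)) - (log(9/2)) = log(32/27).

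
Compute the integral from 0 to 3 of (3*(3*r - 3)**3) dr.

1215/4

Let u = 3*r - 3, so du = 3 dr. When r = 0, u = -3; when r = 3, u = 6.
The integral becomes ∫ u**3 du from -3 to 6, with antiderivative u**4/4.
Back in r: F(r) = (3*r - 3)**4/4.
Then F(3) - F(0) = (324) - (81/4) = 1215/4.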